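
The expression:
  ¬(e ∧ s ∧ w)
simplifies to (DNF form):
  ¬e ∨ ¬s ∨ ¬w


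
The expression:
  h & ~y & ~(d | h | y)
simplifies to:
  False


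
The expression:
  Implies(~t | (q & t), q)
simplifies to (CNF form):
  q | t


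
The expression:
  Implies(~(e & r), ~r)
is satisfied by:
  {e: True, r: False}
  {r: False, e: False}
  {r: True, e: True}


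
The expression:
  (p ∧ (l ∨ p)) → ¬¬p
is always true.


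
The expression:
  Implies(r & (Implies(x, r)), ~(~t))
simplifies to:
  t | ~r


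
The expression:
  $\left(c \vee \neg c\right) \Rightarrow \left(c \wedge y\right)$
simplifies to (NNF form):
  $c \wedge y$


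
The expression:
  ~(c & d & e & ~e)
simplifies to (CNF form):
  True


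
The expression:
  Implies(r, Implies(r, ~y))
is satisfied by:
  {y: False, r: False}
  {r: True, y: False}
  {y: True, r: False}


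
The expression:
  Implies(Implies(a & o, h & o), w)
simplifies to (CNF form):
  (a | w) & (o | w) & (w | ~h)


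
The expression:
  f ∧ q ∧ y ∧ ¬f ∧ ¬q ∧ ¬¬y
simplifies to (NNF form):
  False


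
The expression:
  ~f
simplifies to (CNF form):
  ~f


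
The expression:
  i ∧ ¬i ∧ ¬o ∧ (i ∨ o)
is never true.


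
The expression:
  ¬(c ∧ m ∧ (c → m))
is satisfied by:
  {m: False, c: False}
  {c: True, m: False}
  {m: True, c: False}


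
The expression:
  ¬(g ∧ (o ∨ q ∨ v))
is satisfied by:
  {o: False, q: False, g: False, v: False}
  {v: True, o: False, q: False, g: False}
  {q: True, v: False, o: False, g: False}
  {v: True, q: True, o: False, g: False}
  {o: True, v: False, q: False, g: False}
  {v: True, o: True, q: False, g: False}
  {q: True, o: True, v: False, g: False}
  {v: True, q: True, o: True, g: False}
  {g: True, v: False, o: False, q: False}


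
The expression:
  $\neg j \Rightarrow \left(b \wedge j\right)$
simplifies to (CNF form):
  $j$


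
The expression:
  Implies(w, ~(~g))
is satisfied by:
  {g: True, w: False}
  {w: False, g: False}
  {w: True, g: True}


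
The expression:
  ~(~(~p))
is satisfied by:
  {p: False}


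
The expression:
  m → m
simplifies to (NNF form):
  True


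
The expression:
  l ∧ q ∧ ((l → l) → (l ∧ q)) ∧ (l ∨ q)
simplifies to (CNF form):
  l ∧ q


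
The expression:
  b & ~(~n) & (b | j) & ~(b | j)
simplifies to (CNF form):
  False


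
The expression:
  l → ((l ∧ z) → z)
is always true.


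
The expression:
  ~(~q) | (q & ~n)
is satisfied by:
  {q: True}


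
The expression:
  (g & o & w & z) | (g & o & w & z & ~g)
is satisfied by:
  {z: True, g: True, w: True, o: True}


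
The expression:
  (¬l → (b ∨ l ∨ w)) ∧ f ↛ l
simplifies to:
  f ∧ ¬l ∧ (b ∨ w)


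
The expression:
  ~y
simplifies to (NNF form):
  ~y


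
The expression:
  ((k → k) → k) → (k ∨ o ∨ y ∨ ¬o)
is always true.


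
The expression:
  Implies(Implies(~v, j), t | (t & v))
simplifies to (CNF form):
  (t | ~j) & (t | ~v)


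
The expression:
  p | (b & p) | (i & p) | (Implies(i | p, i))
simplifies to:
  True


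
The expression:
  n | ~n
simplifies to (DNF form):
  True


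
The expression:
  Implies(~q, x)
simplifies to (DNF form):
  q | x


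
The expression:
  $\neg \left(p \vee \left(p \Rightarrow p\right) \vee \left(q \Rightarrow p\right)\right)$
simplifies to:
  $\text{False}$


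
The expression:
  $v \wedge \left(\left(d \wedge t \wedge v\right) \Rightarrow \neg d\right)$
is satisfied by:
  {v: True, t: False, d: False}
  {d: True, v: True, t: False}
  {t: True, v: True, d: False}


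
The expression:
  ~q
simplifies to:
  ~q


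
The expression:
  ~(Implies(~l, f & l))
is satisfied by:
  {l: False}


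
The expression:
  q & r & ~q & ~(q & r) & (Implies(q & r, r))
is never true.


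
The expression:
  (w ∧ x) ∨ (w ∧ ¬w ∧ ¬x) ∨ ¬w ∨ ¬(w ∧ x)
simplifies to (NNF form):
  True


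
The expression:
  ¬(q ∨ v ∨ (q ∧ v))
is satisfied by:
  {q: False, v: False}


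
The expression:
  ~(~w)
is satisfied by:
  {w: True}


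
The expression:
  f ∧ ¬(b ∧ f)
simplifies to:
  f ∧ ¬b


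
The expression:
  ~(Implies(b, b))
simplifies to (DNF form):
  False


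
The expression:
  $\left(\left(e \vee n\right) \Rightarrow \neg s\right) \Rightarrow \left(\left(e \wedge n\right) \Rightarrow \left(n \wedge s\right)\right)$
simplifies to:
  $s \vee \neg e \vee \neg n$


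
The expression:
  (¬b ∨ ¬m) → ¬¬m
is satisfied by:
  {m: True}


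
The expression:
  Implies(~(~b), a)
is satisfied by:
  {a: True, b: False}
  {b: False, a: False}
  {b: True, a: True}


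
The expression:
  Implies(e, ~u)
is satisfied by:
  {u: False, e: False}
  {e: True, u: False}
  {u: True, e: False}


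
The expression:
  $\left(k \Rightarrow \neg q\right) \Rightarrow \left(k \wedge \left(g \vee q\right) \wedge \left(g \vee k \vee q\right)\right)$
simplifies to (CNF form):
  $k \wedge \left(g \vee q\right)$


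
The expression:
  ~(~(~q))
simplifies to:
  ~q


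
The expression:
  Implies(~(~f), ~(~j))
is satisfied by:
  {j: True, f: False}
  {f: False, j: False}
  {f: True, j: True}


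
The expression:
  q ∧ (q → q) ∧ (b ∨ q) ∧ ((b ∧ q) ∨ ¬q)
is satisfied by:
  {b: True, q: True}


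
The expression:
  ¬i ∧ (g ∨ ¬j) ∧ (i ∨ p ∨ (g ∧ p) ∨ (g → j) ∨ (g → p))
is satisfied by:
  {p: True, i: False, j: False, g: False}
  {p: False, i: False, j: False, g: False}
  {g: True, p: True, i: False, j: False}
  {g: True, j: True, p: True, i: False}
  {g: True, j: True, p: False, i: False}


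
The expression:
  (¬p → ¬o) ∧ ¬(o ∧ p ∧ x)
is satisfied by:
  {p: True, x: False, o: False}
  {x: False, o: False, p: False}
  {p: True, x: True, o: False}
  {x: True, p: False, o: False}
  {o: True, p: True, x: False}


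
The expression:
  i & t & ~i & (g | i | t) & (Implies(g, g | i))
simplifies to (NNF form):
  False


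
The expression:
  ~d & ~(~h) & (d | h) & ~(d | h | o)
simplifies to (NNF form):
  False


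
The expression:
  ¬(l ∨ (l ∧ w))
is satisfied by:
  {l: False}


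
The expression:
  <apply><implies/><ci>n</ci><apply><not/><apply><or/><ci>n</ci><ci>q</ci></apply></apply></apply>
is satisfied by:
  {n: False}


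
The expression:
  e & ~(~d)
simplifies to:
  d & e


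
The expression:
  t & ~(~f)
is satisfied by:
  {t: True, f: True}


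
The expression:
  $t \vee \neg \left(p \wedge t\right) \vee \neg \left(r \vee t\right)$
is always true.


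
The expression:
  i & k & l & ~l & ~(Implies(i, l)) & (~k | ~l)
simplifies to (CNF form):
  False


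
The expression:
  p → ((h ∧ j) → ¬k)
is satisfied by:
  {p: False, k: False, h: False, j: False}
  {j: True, p: False, k: False, h: False}
  {h: True, p: False, k: False, j: False}
  {j: True, h: True, p: False, k: False}
  {k: True, j: False, p: False, h: False}
  {j: True, k: True, p: False, h: False}
  {h: True, k: True, j: False, p: False}
  {j: True, h: True, k: True, p: False}
  {p: True, h: False, k: False, j: False}
  {j: True, p: True, h: False, k: False}
  {h: True, p: True, j: False, k: False}
  {j: True, h: True, p: True, k: False}
  {k: True, p: True, h: False, j: False}
  {j: True, k: True, p: True, h: False}
  {h: True, k: True, p: True, j: False}


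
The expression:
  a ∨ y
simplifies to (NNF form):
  a ∨ y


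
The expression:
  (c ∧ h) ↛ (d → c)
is never true.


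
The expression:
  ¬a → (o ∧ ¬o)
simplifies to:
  a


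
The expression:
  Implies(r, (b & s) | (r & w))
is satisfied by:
  {s: True, w: True, b: True, r: False}
  {s: True, w: True, b: False, r: False}
  {w: True, b: True, s: False, r: False}
  {w: True, s: False, b: False, r: False}
  {s: True, b: True, w: False, r: False}
  {s: True, b: False, w: False, r: False}
  {b: True, s: False, w: False, r: False}
  {b: False, s: False, w: False, r: False}
  {r: True, s: True, w: True, b: True}
  {r: True, s: True, w: True, b: False}
  {r: True, w: True, b: True, s: False}
  {r: True, w: True, b: False, s: False}
  {r: True, s: True, b: True, w: False}


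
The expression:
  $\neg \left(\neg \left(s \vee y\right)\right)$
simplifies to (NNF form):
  $s \vee y$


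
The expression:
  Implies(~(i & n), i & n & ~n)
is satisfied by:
  {i: True, n: True}


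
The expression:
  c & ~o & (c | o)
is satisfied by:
  {c: True, o: False}


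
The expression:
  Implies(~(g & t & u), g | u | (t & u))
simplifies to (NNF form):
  g | u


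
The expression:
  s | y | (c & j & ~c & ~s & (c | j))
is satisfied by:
  {y: True, s: True}
  {y: True, s: False}
  {s: True, y: False}


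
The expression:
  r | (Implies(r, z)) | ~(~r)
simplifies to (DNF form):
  True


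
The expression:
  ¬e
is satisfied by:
  {e: False}


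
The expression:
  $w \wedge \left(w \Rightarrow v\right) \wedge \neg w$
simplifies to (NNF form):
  $\text{False}$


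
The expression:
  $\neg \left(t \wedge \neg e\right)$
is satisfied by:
  {e: True, t: False}
  {t: False, e: False}
  {t: True, e: True}


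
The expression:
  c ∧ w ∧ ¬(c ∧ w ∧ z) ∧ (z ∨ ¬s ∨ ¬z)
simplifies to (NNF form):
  c ∧ w ∧ ¬z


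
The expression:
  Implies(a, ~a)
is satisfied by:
  {a: False}


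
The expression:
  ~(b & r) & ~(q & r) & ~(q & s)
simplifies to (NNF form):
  (~b & ~q) | (~q & ~r) | (~r & ~s)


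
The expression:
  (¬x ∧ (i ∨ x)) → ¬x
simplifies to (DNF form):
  True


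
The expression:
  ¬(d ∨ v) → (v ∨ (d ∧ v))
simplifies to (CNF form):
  d ∨ v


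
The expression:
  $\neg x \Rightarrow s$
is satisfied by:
  {x: True, s: True}
  {x: True, s: False}
  {s: True, x: False}


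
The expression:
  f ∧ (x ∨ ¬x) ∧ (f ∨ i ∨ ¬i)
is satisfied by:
  {f: True}


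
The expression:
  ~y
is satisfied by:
  {y: False}


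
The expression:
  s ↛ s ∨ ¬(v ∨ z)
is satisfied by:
  {v: False, z: False}


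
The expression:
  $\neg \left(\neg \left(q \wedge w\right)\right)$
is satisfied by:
  {w: True, q: True}


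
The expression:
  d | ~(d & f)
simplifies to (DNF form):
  True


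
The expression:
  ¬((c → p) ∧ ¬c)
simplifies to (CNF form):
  c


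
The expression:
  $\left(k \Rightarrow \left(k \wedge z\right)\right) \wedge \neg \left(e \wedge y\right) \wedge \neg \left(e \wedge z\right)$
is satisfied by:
  {y: False, k: False, e: False, z: False}
  {z: True, y: False, k: False, e: False}
  {z: True, k: True, y: False, e: False}
  {y: True, z: False, k: False, e: False}
  {z: True, y: True, k: False, e: False}
  {z: True, k: True, y: True, e: False}
  {e: True, z: False, y: False, k: False}


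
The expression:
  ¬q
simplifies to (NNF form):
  ¬q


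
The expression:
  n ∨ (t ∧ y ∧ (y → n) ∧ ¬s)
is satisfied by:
  {n: True}


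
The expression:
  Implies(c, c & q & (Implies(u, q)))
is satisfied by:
  {q: True, c: False}
  {c: False, q: False}
  {c: True, q: True}


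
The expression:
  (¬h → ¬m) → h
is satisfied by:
  {m: True, h: True}
  {m: True, h: False}
  {h: True, m: False}


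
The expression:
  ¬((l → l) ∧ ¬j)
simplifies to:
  j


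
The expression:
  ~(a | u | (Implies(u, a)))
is never true.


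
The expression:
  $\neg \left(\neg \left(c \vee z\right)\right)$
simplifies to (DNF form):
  $c \vee z$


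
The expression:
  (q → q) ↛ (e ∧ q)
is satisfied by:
  {e: False, q: False}
  {q: True, e: False}
  {e: True, q: False}


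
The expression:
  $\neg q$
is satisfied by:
  {q: False}


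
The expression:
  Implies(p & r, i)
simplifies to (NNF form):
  i | ~p | ~r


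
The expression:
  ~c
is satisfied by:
  {c: False}


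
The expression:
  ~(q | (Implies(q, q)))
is never true.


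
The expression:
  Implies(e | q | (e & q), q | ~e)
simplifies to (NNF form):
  q | ~e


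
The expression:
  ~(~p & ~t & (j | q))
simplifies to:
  p | t | (~j & ~q)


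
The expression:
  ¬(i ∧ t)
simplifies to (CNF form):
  ¬i ∨ ¬t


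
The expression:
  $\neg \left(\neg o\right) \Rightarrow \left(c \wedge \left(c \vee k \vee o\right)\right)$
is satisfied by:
  {c: True, o: False}
  {o: False, c: False}
  {o: True, c: True}


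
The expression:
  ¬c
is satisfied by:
  {c: False}


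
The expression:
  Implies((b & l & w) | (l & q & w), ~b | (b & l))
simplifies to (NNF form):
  True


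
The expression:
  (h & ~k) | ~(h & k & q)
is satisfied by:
  {h: False, k: False, q: False}
  {q: True, h: False, k: False}
  {k: True, h: False, q: False}
  {q: True, k: True, h: False}
  {h: True, q: False, k: False}
  {q: True, h: True, k: False}
  {k: True, h: True, q: False}


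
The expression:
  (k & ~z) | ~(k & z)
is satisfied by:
  {k: False, z: False}
  {z: True, k: False}
  {k: True, z: False}


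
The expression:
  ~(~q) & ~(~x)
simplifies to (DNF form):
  q & x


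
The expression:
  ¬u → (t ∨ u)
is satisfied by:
  {t: True, u: True}
  {t: True, u: False}
  {u: True, t: False}


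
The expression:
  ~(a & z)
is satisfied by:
  {z: False, a: False}
  {a: True, z: False}
  {z: True, a: False}


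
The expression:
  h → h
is always true.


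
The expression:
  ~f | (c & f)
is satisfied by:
  {c: True, f: False}
  {f: False, c: False}
  {f: True, c: True}


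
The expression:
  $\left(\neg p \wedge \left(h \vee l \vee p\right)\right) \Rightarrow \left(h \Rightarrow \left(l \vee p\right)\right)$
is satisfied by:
  {l: True, p: True, h: False}
  {l: True, h: False, p: False}
  {p: True, h: False, l: False}
  {p: False, h: False, l: False}
  {l: True, p: True, h: True}
  {l: True, h: True, p: False}
  {p: True, h: True, l: False}


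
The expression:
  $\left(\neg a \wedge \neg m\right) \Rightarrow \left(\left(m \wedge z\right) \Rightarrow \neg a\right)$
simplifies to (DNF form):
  $\text{True}$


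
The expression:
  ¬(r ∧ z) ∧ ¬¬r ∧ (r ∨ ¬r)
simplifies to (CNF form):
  r ∧ ¬z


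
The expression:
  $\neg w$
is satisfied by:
  {w: False}


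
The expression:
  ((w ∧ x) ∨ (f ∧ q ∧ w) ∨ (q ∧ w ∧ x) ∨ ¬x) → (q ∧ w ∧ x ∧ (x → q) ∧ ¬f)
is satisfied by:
  {q: True, x: True, f: False, w: False}
  {x: True, q: False, f: False, w: False}
  {q: True, x: True, f: True, w: False}
  {x: True, f: True, q: False, w: False}
  {w: True, x: True, q: True, f: False}


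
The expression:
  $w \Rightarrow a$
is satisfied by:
  {a: True, w: False}
  {w: False, a: False}
  {w: True, a: True}


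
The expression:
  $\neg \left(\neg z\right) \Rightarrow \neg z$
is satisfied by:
  {z: False}


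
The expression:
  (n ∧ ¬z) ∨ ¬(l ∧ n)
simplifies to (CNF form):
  ¬l ∨ ¬n ∨ ¬z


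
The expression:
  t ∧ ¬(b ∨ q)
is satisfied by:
  {t: True, q: False, b: False}


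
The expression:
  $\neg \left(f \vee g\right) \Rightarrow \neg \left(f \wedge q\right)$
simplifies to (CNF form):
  $\text{True}$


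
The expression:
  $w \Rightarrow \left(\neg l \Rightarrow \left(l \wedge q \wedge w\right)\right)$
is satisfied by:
  {l: True, w: False}
  {w: False, l: False}
  {w: True, l: True}


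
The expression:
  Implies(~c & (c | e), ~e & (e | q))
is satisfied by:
  {c: True, e: False}
  {e: False, c: False}
  {e: True, c: True}


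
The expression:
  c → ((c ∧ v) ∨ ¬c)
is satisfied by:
  {v: True, c: False}
  {c: False, v: False}
  {c: True, v: True}


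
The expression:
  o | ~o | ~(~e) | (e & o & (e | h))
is always true.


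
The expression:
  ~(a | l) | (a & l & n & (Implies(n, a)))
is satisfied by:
  {n: True, l: False, a: False}
  {n: False, l: False, a: False}
  {a: True, l: True, n: True}


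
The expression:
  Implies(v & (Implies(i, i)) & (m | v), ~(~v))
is always true.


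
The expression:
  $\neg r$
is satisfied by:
  {r: False}


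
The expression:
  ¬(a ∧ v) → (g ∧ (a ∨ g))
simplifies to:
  g ∨ (a ∧ v)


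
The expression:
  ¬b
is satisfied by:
  {b: False}


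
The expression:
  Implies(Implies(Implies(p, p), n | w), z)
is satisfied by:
  {z: True, n: False, w: False}
  {z: True, w: True, n: False}
  {z: True, n: True, w: False}
  {z: True, w: True, n: True}
  {w: False, n: False, z: False}


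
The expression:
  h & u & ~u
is never true.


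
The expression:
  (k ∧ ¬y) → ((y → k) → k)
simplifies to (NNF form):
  True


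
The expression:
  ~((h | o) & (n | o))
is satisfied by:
  {o: False, h: False, n: False}
  {n: True, o: False, h: False}
  {h: True, o: False, n: False}


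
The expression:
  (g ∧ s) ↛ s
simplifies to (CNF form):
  False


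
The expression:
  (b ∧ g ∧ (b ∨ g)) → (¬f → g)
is always true.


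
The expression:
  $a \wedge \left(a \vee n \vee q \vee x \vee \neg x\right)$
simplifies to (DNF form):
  $a$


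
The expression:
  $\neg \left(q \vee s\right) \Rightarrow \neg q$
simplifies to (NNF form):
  $\text{True}$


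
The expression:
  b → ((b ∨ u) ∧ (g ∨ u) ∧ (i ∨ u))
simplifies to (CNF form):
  (g ∨ u ∨ ¬b) ∧ (i ∨ u ∨ ¬b)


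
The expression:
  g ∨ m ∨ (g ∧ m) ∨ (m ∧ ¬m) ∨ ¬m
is always true.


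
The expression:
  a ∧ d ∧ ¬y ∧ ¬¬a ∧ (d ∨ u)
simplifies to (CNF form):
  a ∧ d ∧ ¬y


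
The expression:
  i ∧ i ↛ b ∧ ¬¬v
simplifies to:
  i ∧ v ∧ ¬b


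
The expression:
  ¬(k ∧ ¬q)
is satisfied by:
  {q: True, k: False}
  {k: False, q: False}
  {k: True, q: True}


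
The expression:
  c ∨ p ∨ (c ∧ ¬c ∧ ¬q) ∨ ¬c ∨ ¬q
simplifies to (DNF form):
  True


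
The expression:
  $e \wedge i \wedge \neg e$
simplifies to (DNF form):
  $\text{False}$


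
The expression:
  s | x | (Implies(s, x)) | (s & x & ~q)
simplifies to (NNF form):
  True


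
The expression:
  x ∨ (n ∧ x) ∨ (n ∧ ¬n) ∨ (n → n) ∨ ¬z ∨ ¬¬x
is always true.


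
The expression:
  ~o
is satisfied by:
  {o: False}


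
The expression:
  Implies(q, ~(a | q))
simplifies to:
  ~q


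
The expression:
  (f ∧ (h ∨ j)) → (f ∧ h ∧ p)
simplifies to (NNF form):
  (h ∧ p) ∨ (¬h ∧ ¬j) ∨ ¬f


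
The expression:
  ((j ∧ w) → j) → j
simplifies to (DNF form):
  j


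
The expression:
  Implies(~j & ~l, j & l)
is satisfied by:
  {l: True, j: True}
  {l: True, j: False}
  {j: True, l: False}


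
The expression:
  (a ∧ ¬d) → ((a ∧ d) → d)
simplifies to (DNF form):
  True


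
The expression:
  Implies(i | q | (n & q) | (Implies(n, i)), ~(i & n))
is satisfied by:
  {n: False, i: False}
  {i: True, n: False}
  {n: True, i: False}


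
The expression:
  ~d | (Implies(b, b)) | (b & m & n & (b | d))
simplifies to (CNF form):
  True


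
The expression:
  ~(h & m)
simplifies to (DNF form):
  ~h | ~m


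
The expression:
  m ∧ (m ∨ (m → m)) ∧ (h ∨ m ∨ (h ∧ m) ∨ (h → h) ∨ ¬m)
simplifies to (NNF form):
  m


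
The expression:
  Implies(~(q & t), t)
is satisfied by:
  {t: True}


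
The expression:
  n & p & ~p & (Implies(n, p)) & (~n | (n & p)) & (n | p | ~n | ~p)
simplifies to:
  False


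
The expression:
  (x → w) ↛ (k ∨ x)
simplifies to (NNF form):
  ¬k ∧ ¬x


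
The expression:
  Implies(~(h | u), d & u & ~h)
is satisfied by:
  {u: True, h: True}
  {u: True, h: False}
  {h: True, u: False}


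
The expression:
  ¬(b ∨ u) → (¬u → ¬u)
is always true.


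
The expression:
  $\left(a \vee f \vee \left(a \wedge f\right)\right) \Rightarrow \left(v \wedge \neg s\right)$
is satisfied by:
  {v: True, a: False, s: False, f: False}
  {v: False, a: False, s: False, f: False}
  {f: True, v: True, a: False, s: False}
  {v: True, s: True, f: False, a: False}
  {s: True, f: False, a: False, v: False}
  {v: True, a: True, f: False, s: False}
  {f: True, v: True, a: True, s: False}


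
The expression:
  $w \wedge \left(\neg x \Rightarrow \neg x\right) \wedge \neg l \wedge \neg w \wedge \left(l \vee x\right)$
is never true.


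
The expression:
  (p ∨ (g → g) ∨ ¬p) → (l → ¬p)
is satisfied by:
  {l: False, p: False}
  {p: True, l: False}
  {l: True, p: False}


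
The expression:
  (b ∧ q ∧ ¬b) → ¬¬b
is always true.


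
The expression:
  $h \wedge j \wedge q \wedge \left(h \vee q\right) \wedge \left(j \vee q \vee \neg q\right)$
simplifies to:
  $h \wedge j \wedge q$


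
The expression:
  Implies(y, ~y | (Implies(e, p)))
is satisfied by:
  {p: True, e: False, y: False}
  {e: False, y: False, p: False}
  {y: True, p: True, e: False}
  {y: True, e: False, p: False}
  {p: True, e: True, y: False}
  {e: True, p: False, y: False}
  {y: True, e: True, p: True}


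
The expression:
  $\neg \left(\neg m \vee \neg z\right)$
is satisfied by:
  {z: True, m: True}


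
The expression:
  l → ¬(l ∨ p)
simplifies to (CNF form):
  ¬l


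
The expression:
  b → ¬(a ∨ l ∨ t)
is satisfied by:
  {a: False, l: False, b: False, t: False}
  {t: True, a: False, l: False, b: False}
  {l: True, t: False, a: False, b: False}
  {t: True, l: True, a: False, b: False}
  {a: True, t: False, l: False, b: False}
  {t: True, a: True, l: False, b: False}
  {l: True, a: True, t: False, b: False}
  {t: True, l: True, a: True, b: False}
  {b: True, t: False, a: False, l: False}


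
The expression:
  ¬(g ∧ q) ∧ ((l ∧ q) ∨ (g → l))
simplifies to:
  (l ∧ ¬q) ∨ ¬g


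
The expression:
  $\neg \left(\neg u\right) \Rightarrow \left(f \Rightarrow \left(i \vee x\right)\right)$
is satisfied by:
  {x: True, i: True, u: False, f: False}
  {x: True, u: False, i: False, f: False}
  {i: True, x: False, u: False, f: False}
  {x: False, u: False, i: False, f: False}
  {f: True, x: True, i: True, u: False}
  {f: True, x: True, u: False, i: False}
  {f: True, i: True, x: False, u: False}
  {f: True, x: False, u: False, i: False}
  {x: True, u: True, i: True, f: False}
  {x: True, u: True, f: False, i: False}
  {u: True, i: True, f: False, x: False}
  {u: True, f: False, i: False, x: False}
  {x: True, u: True, f: True, i: True}
  {x: True, u: True, f: True, i: False}
  {u: True, f: True, i: True, x: False}


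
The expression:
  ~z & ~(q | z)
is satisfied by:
  {q: False, z: False}


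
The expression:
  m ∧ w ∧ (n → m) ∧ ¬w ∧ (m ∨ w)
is never true.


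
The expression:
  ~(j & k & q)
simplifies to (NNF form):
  ~j | ~k | ~q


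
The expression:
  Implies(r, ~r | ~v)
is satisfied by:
  {v: False, r: False}
  {r: True, v: False}
  {v: True, r: False}


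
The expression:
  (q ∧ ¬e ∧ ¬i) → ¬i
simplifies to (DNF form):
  True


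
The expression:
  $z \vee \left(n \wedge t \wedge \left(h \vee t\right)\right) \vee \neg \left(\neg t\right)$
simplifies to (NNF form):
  $t \vee z$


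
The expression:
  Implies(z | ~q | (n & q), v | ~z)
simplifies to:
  v | ~z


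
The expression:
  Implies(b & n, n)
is always true.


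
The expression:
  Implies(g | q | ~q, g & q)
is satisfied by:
  {g: True, q: True}


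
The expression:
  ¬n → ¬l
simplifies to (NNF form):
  n ∨ ¬l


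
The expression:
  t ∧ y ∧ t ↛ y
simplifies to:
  False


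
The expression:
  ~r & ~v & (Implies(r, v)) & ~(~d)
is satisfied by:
  {d: True, v: False, r: False}


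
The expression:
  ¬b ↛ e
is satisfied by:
  {e: True, b: False}
  {b: False, e: False}
  {b: True, e: True}


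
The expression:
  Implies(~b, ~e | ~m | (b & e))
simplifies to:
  b | ~e | ~m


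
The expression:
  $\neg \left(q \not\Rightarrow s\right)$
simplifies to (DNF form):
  $s \vee \neg q$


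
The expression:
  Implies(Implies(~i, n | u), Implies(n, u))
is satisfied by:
  {u: True, n: False}
  {n: False, u: False}
  {n: True, u: True}


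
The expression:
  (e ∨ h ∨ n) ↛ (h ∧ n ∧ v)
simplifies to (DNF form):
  (e ∧ ¬h) ∨ (h ∧ ¬n) ∨ (n ∧ ¬h) ∨ (n ∧ ¬v)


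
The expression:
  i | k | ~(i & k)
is always true.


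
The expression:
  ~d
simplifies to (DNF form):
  ~d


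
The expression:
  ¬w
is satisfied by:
  {w: False}


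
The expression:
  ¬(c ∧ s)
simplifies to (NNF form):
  ¬c ∨ ¬s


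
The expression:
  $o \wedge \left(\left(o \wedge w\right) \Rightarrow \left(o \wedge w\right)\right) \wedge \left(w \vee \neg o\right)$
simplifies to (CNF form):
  $o \wedge w$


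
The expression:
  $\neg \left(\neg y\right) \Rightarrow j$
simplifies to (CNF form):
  $j \vee \neg y$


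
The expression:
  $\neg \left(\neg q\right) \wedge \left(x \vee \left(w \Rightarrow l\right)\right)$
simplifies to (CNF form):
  $q \wedge \left(l \vee x \vee \neg w\right)$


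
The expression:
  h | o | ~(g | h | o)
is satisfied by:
  {o: True, h: True, g: False}
  {o: True, g: False, h: False}
  {h: True, g: False, o: False}
  {h: False, g: False, o: False}
  {o: True, h: True, g: True}
  {o: True, g: True, h: False}
  {h: True, g: True, o: False}


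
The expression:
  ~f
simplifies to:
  ~f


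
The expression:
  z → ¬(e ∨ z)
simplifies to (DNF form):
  ¬z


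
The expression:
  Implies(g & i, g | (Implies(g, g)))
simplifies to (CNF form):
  True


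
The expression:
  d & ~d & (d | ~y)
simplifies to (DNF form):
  False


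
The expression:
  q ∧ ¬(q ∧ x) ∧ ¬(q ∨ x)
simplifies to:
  False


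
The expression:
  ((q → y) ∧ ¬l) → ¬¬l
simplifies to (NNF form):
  l ∨ (q ∧ ¬y)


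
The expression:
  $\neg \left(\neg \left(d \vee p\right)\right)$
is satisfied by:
  {d: True, p: True}
  {d: True, p: False}
  {p: True, d: False}


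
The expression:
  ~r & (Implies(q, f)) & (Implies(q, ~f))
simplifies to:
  ~q & ~r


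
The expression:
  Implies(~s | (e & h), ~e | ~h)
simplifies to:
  ~e | ~h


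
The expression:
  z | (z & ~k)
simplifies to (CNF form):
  z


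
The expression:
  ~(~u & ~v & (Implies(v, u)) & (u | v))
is always true.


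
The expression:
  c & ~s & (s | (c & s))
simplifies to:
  False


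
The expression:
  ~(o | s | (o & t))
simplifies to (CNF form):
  ~o & ~s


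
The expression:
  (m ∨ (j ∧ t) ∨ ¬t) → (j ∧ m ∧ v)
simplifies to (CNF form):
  (j ∨ t) ∧ (j ∨ ¬m) ∧ (m ∨ ¬j) ∧ (v ∨ ¬m)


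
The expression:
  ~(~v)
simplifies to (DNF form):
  v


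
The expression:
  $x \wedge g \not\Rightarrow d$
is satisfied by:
  {g: True, x: True, d: False}


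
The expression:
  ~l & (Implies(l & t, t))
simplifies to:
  ~l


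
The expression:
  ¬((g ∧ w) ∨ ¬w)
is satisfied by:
  {w: True, g: False}


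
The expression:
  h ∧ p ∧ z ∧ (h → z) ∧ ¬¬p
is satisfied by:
  {h: True, z: True, p: True}


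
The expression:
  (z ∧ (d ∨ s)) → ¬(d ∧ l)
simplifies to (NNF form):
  ¬d ∨ ¬l ∨ ¬z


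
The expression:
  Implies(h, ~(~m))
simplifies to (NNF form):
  m | ~h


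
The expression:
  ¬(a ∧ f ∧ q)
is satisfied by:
  {q: False, a: False, f: False}
  {f: True, q: False, a: False}
  {a: True, q: False, f: False}
  {f: True, a: True, q: False}
  {q: True, f: False, a: False}
  {f: True, q: True, a: False}
  {a: True, q: True, f: False}


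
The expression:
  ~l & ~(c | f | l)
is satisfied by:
  {f: False, l: False, c: False}


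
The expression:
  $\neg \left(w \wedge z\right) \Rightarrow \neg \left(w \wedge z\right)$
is always true.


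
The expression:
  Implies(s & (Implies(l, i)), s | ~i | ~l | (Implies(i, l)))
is always true.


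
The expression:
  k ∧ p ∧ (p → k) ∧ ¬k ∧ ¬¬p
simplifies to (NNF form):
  False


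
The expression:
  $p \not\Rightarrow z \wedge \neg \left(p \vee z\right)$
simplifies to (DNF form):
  $\text{False}$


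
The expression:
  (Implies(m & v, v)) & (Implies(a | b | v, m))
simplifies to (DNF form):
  m | (~a & ~b & ~v)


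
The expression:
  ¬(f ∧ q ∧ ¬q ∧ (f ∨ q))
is always true.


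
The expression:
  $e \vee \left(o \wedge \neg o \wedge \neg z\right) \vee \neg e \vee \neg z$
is always true.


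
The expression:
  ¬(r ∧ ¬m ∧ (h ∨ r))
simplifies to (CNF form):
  m ∨ ¬r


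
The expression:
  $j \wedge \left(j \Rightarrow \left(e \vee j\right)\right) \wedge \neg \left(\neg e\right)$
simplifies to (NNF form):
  $e \wedge j$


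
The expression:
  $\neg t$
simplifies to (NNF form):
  $\neg t$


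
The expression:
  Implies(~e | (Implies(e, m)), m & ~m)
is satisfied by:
  {e: True, m: False}


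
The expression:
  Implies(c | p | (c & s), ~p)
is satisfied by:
  {p: False}


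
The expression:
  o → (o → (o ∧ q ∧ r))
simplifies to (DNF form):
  (q ∧ r) ∨ ¬o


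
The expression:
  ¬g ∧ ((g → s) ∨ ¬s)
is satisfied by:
  {g: False}


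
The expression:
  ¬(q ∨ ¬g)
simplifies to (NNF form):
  g ∧ ¬q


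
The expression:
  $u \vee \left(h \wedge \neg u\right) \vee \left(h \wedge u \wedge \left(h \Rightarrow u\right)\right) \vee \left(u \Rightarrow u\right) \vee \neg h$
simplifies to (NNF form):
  $\text{True}$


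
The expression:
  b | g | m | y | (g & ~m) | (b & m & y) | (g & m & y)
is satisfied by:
  {y: True, b: True, m: True, g: True}
  {y: True, b: True, m: True, g: False}
  {y: True, b: True, g: True, m: False}
  {y: True, b: True, g: False, m: False}
  {y: True, m: True, g: True, b: False}
  {y: True, m: True, g: False, b: False}
  {y: True, m: False, g: True, b: False}
  {y: True, m: False, g: False, b: False}
  {b: True, m: True, g: True, y: False}
  {b: True, m: True, g: False, y: False}
  {b: True, g: True, m: False, y: False}
  {b: True, g: False, m: False, y: False}
  {m: True, g: True, b: False, y: False}
  {m: True, b: False, g: False, y: False}
  {g: True, b: False, m: False, y: False}


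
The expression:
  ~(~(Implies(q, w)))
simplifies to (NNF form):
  w | ~q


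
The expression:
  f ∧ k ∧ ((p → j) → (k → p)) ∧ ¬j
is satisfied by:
  {p: True, f: True, k: True, j: False}


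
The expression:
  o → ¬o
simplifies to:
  ¬o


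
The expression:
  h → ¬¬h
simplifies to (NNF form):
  True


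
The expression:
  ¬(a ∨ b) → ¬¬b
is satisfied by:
  {a: True, b: True}
  {a: True, b: False}
  {b: True, a: False}


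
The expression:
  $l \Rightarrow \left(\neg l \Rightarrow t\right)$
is always true.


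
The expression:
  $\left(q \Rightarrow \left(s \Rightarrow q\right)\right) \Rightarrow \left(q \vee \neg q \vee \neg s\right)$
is always true.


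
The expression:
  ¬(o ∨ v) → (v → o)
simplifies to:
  True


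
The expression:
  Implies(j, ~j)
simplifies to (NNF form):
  ~j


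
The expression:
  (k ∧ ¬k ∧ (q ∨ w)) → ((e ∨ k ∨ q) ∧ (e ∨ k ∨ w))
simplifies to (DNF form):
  True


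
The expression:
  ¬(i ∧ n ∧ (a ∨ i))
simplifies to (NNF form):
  ¬i ∨ ¬n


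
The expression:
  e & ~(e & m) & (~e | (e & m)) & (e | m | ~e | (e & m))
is never true.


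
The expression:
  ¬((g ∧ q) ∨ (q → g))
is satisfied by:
  {q: True, g: False}


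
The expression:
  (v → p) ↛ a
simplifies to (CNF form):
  ¬a ∧ (p ∨ ¬v)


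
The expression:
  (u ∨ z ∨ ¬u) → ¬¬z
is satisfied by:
  {z: True}


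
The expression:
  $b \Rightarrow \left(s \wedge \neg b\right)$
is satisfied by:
  {b: False}


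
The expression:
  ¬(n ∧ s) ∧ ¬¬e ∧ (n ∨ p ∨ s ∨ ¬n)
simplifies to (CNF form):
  e ∧ (¬n ∨ ¬s)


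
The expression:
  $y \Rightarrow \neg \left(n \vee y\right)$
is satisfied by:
  {y: False}


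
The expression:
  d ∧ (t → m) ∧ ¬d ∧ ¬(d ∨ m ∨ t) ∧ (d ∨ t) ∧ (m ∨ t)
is never true.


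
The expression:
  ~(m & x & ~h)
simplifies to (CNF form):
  h | ~m | ~x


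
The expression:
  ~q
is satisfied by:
  {q: False}


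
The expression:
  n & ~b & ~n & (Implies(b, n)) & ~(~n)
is never true.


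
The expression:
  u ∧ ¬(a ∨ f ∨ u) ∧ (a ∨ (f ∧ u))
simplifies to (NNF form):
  False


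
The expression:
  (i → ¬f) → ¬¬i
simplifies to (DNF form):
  i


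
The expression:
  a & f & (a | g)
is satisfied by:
  {a: True, f: True}


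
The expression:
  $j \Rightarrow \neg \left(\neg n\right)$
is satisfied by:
  {n: True, j: False}
  {j: False, n: False}
  {j: True, n: True}


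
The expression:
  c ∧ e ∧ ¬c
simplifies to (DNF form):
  False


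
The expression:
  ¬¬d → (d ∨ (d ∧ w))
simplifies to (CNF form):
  True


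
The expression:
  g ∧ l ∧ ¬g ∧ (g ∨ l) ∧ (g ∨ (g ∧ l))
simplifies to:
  False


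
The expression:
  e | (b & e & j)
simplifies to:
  e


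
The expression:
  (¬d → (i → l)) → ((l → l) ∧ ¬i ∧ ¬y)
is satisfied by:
  {d: False, l: False, i: False, y: False}
  {l: True, y: False, d: False, i: False}
  {d: True, y: False, l: False, i: False}
  {l: True, d: True, y: False, i: False}
  {i: True, y: False, d: False, l: False}
  {i: True, y: True, d: False, l: False}


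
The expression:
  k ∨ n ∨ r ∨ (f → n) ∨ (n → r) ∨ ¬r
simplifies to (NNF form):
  True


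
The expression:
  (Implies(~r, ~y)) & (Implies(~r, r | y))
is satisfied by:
  {r: True}


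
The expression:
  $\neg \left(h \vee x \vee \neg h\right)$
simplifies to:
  $\text{False}$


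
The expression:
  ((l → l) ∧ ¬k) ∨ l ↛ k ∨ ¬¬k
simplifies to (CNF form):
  True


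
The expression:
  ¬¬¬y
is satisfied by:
  {y: False}


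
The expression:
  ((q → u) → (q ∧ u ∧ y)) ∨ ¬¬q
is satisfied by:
  {q: True}


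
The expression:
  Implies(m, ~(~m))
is always true.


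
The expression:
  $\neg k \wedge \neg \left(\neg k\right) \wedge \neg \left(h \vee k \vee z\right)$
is never true.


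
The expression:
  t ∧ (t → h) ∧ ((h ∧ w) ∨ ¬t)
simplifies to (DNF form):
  h ∧ t ∧ w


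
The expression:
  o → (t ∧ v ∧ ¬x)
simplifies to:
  (t ∧ v ∧ ¬x) ∨ ¬o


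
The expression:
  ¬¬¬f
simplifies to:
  ¬f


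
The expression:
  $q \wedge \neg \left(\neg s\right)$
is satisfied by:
  {s: True, q: True}


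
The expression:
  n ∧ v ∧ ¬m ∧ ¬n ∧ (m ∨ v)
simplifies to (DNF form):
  False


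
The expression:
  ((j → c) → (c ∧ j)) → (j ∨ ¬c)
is always true.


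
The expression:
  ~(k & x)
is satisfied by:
  {k: False, x: False}
  {x: True, k: False}
  {k: True, x: False}


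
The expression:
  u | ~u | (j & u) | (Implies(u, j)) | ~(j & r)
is always true.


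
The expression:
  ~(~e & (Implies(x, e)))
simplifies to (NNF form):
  e | x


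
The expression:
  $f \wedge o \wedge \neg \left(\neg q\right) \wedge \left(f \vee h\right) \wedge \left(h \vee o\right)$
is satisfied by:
  {f: True, o: True, q: True}


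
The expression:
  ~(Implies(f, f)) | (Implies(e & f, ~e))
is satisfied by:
  {e: False, f: False}
  {f: True, e: False}
  {e: True, f: False}


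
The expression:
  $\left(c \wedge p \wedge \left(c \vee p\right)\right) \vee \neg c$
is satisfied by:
  {p: True, c: False}
  {c: False, p: False}
  {c: True, p: True}


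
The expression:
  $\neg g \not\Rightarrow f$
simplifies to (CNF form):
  $\neg f \wedge \neg g$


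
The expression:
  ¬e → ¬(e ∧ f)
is always true.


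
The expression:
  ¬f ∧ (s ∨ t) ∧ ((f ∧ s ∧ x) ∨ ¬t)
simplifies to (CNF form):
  s ∧ ¬f ∧ ¬t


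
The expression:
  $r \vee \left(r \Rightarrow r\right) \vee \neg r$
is always true.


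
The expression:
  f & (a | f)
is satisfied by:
  {f: True}


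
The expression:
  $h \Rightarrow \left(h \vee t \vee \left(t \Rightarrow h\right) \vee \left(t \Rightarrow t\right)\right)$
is always true.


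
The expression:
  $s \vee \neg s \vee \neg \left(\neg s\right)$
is always true.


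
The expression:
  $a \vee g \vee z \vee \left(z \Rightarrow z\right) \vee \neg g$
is always true.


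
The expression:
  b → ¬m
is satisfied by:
  {m: False, b: False}
  {b: True, m: False}
  {m: True, b: False}


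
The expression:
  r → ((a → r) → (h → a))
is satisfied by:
  {a: True, h: False, r: False}
  {h: False, r: False, a: False}
  {r: True, a: True, h: False}
  {r: True, h: False, a: False}
  {a: True, h: True, r: False}
  {h: True, a: False, r: False}
  {r: True, h: True, a: True}


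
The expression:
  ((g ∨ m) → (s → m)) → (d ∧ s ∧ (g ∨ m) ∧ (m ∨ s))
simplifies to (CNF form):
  s ∧ (d ∨ ¬m) ∧ (g ∨ m)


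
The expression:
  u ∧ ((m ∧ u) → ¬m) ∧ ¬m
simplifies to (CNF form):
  u ∧ ¬m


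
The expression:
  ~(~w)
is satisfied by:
  {w: True}


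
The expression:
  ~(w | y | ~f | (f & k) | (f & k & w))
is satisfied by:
  {f: True, y: False, w: False, k: False}


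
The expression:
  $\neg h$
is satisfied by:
  {h: False}


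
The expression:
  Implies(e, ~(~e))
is always true.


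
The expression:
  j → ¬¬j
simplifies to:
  True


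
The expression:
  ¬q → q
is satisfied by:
  {q: True}


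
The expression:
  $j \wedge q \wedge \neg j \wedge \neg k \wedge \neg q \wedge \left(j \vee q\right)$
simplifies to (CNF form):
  $\text{False}$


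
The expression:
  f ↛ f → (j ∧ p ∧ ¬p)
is always true.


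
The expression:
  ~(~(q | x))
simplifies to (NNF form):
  q | x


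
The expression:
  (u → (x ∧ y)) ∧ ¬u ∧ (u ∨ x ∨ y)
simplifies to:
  ¬u ∧ (x ∨ y)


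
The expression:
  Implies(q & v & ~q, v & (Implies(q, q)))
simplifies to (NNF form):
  True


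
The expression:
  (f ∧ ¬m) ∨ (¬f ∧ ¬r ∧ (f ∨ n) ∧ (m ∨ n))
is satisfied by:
  {f: True, n: True, r: False, m: False}
  {f: True, n: False, r: False, m: False}
  {f: True, r: True, n: True, m: False}
  {f: True, r: True, n: False, m: False}
  {n: True, m: False, r: False, f: False}
  {m: True, n: True, r: False, f: False}


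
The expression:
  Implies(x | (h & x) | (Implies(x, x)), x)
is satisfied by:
  {x: True}


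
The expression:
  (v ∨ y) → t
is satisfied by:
  {t: True, v: False, y: False}
  {y: True, t: True, v: False}
  {t: True, v: True, y: False}
  {y: True, t: True, v: True}
  {y: False, v: False, t: False}
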